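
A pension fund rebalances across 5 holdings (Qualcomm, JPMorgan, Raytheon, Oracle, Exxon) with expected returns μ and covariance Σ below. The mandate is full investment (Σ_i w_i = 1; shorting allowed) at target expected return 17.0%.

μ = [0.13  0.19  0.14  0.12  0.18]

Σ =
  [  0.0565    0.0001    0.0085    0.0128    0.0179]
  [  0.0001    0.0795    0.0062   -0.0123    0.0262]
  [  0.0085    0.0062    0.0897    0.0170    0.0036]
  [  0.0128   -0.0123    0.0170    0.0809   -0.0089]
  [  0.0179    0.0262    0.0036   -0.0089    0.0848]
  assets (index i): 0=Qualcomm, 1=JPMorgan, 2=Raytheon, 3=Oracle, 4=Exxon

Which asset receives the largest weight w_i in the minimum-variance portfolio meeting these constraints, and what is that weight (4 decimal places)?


JPMorgan (0.4316)

x=Σ⁻¹μ = [1.4003  2.1262  0.9394  1.5296  1.2908]
y=Σ⁻¹𝟙 = [11.9572  11.6498  6.7572  11.5458  6.5940]
a=μᵀx=1.133430  b=𝟙ᵀx=7.286321  c=𝟙ᵀy=48.503977  D=ac−b²=1.885409
λ₁=(c·0.170−b)/D = (48.503977·0.170−7.286321)/1.885409 = 0.508832
λ₂=(a−b·0.170)/D = (1.133430−7.286321·0.170)/1.885409 = -0.055820
w* = 0.508832·x + -0.055820·y:
  w_0 = 0.508832·1.4003 + -0.055820·11.9572 = 0.0451  (Qualcomm)
  w_1 = 0.508832·2.1262 + -0.055820·11.6498 = 0.4316  (JPMorgan)
  w_2 = 0.508832·0.9394 + -0.055820·6.7572 = 0.1008  (Raytheon)
  w_3 = 0.508832·1.5296 + -0.055820·11.5458 = 0.1338  (Oracle)
  w_4 = 0.508832·1.2908 + -0.055820·6.5940 = 0.2887  (Exxon)
Σw_i=1.0000  μᵀw=0.1700
σ²=wᵀΣw=λ₁·μ_p+λ₂ = 0.508832·0.170 + -0.055820 = 0.030681 ≈ 0.0307


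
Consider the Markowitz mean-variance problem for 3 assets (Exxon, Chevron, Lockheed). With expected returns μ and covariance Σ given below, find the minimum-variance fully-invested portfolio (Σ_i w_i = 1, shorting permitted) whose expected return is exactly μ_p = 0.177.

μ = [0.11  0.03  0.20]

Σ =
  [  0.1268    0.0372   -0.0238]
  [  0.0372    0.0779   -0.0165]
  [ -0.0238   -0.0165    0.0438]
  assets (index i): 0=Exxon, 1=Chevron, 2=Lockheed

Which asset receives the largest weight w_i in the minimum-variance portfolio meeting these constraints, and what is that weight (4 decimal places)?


g=Σ⁻¹μ = [1.7245  0.7903  5.8010]
h=Σ⁻¹𝟙 = [9.7437  15.3675  33.9147]
a=μᵀg=1.373597  b=𝟙ᵀg=8.315767  c=𝟙ᵀh=59.025855  D=ac−b²=11.925753
λ₁=(c·0.177−b)/D = (59.025855·0.177−8.315767)/11.925753 = 0.178757
λ₂=(a−b·0.177)/D = (1.373597−8.315767·0.177)/11.925753 = -0.008242
w* = 0.178757·g + -0.008242·h:
  w_0 = 0.178757·1.7245 + -0.008242·9.7437 = 0.2280  (Exxon)
  w_1 = 0.178757·0.7903 + -0.008242·15.3675 = 0.0146  (Chevron)
  w_2 = 0.178757·5.8010 + -0.008242·33.9147 = 0.7574  (Lockheed)
Σw_i=1.0000  μᵀw=0.1770
σ²=wᵀΣw=λ₁·μ_p+λ₂ = 0.178757·0.177 + -0.008242 = 0.023398 ≈ 0.0234

Lockheed (0.7574)


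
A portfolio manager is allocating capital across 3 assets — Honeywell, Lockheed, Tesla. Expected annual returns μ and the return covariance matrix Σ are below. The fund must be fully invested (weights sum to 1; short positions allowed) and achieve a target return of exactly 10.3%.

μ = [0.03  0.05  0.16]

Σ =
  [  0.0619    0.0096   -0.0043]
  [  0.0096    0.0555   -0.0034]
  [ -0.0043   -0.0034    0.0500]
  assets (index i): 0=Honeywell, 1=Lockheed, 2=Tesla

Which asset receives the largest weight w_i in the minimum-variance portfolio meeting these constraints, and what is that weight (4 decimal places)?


Tesla (0.5204)

g=Σ⁻¹μ = [0.5588  1.0074  3.3166]
h=Σ⁻¹𝟙 = [15.1118  16.7788  22.4406]
a=μᵀg=0.597785  b=𝟙ᵀg=4.882786  c=𝟙ᵀh=54.331158  D=ac−b²=8.636755
λ₁=(c·0.103−b)/D = (54.331158·0.103−4.882786)/8.636755 = 0.082592
λ₂=(a−b·0.103)/D = (0.597785−4.882786·0.103)/8.636755 = 0.010983
w* = 0.082592·g + 0.010983·h:
  w_0 = 0.082592·0.5588 + 0.010983·15.1118 = 0.2121  (Honeywell)
  w_1 = 0.082592·1.0074 + 0.010983·16.7788 = 0.2675  (Lockheed)
  w_2 = 0.082592·3.3166 + 0.010983·22.4406 = 0.5204  (Tesla)
Σw_i=1.0000  μᵀw=0.1030
σ²=wᵀΣw=λ₁·μ_p+λ₂ = 0.082592·0.103 + 0.010983 = 0.019490 ≈ 0.0195


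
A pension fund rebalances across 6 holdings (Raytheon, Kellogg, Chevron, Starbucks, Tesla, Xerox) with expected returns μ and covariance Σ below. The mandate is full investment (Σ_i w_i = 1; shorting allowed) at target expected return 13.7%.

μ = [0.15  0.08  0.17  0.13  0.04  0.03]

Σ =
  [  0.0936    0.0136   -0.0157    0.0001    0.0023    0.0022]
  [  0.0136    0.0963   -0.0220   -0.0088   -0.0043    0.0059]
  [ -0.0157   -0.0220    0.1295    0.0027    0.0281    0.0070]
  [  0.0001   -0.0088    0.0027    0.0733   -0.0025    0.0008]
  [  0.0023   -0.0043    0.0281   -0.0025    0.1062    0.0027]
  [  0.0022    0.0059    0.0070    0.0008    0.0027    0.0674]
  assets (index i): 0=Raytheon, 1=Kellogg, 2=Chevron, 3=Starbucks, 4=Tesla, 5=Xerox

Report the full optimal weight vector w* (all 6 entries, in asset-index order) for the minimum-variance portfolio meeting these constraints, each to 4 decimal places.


g=Σ⁻¹μ = [1.7148  1.1327  1.6730  1.8440  -0.0163  0.0950]
h=Σ⁻¹𝟙 = [9.8748  11.8445  8.3341  14.8681  7.5182  12.1344]
a=μᵀg=0.874166  b=𝟙ᵀg=6.443199  c=𝟙ᵀh=64.574223  D=ac−b²=14.933768
λ₁=(c·0.137−b)/D = (64.574223·0.137−6.443199)/14.933768 = 0.160942
λ₂=(a−b·0.137)/D = (0.874166−6.443199·0.137)/14.933768 = -0.000573
w* = 0.160942·g + -0.000573·h:
  w_0 = 0.160942·1.7148 + -0.000573·9.8748 = 0.2703  (Raytheon)
  w_1 = 0.160942·1.1327 + -0.000573·11.8445 = 0.1755  (Kellogg)
  w_2 = 0.160942·1.6730 + -0.000573·8.3341 = 0.2645  (Chevron)
  w_3 = 0.160942·1.8440 + -0.000573·14.8681 = 0.2883  (Starbucks)
  w_4 = 0.160942·-0.0163 + -0.000573·7.5182 = -0.0069  (Tesla)
  w_5 = 0.160942·0.0950 + -0.000573·12.1344 = 0.0083  (Xerox)
Σw_i=1.0000  μᵀw=0.1370
σ²=wᵀΣw=λ₁·μ_p+λ₂ = 0.160942·0.137 + -0.000573 = 0.021476 ≈ 0.0215

0.2703  0.1755  0.2645  0.2883  -0.0069  0.0083


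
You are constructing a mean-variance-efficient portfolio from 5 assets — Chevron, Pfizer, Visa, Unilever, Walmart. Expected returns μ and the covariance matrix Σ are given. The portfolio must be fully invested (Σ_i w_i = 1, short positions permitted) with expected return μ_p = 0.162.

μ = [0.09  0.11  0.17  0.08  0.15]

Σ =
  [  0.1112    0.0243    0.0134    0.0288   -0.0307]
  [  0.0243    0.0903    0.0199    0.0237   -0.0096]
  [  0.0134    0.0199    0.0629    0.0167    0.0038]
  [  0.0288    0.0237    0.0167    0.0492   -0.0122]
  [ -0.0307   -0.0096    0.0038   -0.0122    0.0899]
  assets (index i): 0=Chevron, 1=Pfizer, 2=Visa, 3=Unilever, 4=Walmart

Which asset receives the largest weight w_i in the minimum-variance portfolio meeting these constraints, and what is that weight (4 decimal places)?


Visa (0.5942)

x=Σ⁻¹μ = [0.8175  0.5859  2.0432  0.6714  2.0150]
y=Σ⁻¹𝟙 = [7.4978  5.1591  7.7913  14.7509  15.9073]
a=μᵀx=0.841330  b=𝟙ᵀx=6.132999  c=𝟙ᵀy=51.106468  D=ac−b²=5.383750
λ₁=(c·0.162−b)/D = (51.106468·0.162−6.132999)/5.383750 = 0.398653
λ₂=(a−b·0.162)/D = (0.841330−6.132999·0.162)/5.383750 = -0.028273
w* = 0.398653·x + -0.028273·y:
  w_0 = 0.398653·0.8175 + -0.028273·7.4978 = 0.1139  (Chevron)
  w_1 = 0.398653·0.5859 + -0.028273·5.1591 = 0.0877  (Pfizer)
  w_2 = 0.398653·2.0432 + -0.028273·7.7913 = 0.5942  (Visa)
  w_3 = 0.398653·0.6714 + -0.028273·14.7509 = -0.1494  (Unilever)
  w_4 = 0.398653·2.0150 + -0.028273·15.9073 = 0.3535  (Walmart)
Σw_i=1.0000  μᵀw=0.1620
σ²=wᵀΣw=λ₁·μ_p+λ₂ = 0.398653·0.162 + -0.028273 = 0.036309 ≈ 0.0363


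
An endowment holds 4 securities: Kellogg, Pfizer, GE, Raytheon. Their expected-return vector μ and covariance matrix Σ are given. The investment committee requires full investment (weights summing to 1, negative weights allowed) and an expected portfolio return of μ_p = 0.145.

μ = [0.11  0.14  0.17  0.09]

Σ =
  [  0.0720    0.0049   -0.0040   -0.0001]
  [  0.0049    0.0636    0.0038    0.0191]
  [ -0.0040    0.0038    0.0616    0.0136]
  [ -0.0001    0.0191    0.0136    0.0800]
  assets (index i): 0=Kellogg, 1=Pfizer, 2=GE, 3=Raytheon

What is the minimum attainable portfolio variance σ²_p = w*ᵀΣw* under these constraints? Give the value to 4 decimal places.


g=Σ⁻¹μ = [1.5518  1.8527  2.6963  0.2263]
h=Σ⁻¹𝟙 = [13.9337  11.5929  14.8274  7.2290]
a=μᵀg=0.908798  b=𝟙ᵀg=6.326977  c=𝟙ᵀh=47.582961  D=ac−b²=3.212666
λ₁=(c·0.145−b)/D = (47.582961·0.145−6.326977)/3.212666 = 0.178217
λ₂=(a−b·0.145)/D = (0.908798−6.326977·0.145)/3.212666 = -0.002681
w* = 0.178217·g + -0.002681·h:
  w_0 = 0.178217·1.5518 + -0.002681·13.9337 = 0.2392  (Kellogg)
  w_1 = 0.178217·1.8527 + -0.002681·11.5929 = 0.2991  (Pfizer)
  w_2 = 0.178217·2.6963 + -0.002681·14.8274 = 0.4408  (GE)
  w_3 = 0.178217·0.2263 + -0.002681·7.2290 = 0.0209  (Raytheon)
Σw_i=1.0000  μᵀw=0.1450
σ²=wᵀΣw=λ₁·μ_p+λ₂ = 0.178217·0.145 + -0.002681 = 0.023160 ≈ 0.0232

0.0232


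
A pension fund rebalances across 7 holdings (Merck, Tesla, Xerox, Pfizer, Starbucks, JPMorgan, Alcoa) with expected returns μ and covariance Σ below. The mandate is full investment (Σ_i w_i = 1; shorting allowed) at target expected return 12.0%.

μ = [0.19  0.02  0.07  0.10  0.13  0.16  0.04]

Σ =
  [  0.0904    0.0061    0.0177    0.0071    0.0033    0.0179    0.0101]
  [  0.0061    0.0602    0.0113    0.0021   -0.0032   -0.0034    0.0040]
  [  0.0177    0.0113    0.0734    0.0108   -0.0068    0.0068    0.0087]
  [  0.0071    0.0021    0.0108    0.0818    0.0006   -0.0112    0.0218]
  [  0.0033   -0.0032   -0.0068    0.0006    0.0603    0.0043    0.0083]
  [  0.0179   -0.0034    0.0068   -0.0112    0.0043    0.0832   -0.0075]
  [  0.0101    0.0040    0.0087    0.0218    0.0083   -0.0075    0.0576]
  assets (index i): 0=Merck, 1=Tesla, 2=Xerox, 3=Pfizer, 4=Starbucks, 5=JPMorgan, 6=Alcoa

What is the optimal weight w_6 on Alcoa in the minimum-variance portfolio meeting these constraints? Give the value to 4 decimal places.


g=Σ⁻¹μ = [1.5306  0.2683  0.4185  1.2952  2.0367  1.6190  -0.2286]
h=Σ⁻¹𝟙 = [3.4879  15.2689  8.1267  9.3192  15.7089  12.6008  10.3118]
a=μᵀg=0.969661  b=𝟙ᵀg=6.939628  c=𝟙ᵀh=74.824165  D=ac−b²=24.395614
λ₁=(c·0.120−b)/D = (74.824165·0.120−6.939628)/24.395614 = 0.083592
λ₂=(a−b·0.120)/D = (0.969661−6.939628·0.120)/24.395614 = 0.005612
w* = 0.083592·g + 0.005612·h:
  w_0 = 0.083592·1.5306 + 0.005612·3.4879 = 0.1475  (Merck)
  w_1 = 0.083592·0.2683 + 0.005612·15.2689 = 0.1081  (Tesla)
  w_2 = 0.083592·0.4185 + 0.005612·8.1267 = 0.0806  (Xerox)
  w_3 = 0.083592·1.2952 + 0.005612·9.3192 = 0.1606  (Pfizer)
  w_4 = 0.083592·2.0367 + 0.005612·15.7089 = 0.2584  (Starbucks)
  w_5 = 0.083592·1.6190 + 0.005612·12.6008 = 0.2060  (JPMorgan)
  w_6 = 0.083592·-0.2286 + 0.005612·10.3118 = 0.0388  (Alcoa)
Σw_i=1.0000  μᵀw=0.1200
σ²=wᵀΣw=λ₁·μ_p+λ₂ = 0.083592·0.120 + 0.005612 = 0.015643 ≈ 0.0156

0.0388


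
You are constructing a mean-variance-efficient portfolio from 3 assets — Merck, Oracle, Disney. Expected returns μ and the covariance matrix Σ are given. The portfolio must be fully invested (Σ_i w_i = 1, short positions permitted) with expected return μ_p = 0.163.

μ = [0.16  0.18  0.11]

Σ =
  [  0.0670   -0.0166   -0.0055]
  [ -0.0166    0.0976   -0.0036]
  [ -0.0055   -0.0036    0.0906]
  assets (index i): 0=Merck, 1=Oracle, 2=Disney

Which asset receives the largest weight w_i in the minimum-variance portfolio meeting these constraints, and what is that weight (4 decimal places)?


Merck (0.4785)

u=Σ⁻¹μ = [3.1130  2.4290  1.4996]
v=Σ⁻¹𝟙 = [19.4490  14.0250  12.7755]
a=μᵀu=1.100263  b=𝟙ᵀu=7.041648  c=𝟙ᵀv=46.249509  D=ac−b²=1.301829
λ₁=(c·0.163−b)/D = (46.249509·0.163−7.041648)/1.301829 = 0.381787
λ₂=(a−b·0.163)/D = (1.100263−7.041648·0.163)/1.301829 = -0.036507
w* = 0.381787·u + -0.036507·v:
  w_0 = 0.381787·3.1130 + -0.036507·19.4490 = 0.4785  (Merck)
  w_1 = 0.381787·2.4290 + -0.036507·14.0250 = 0.4154  (Oracle)
  w_2 = 0.381787·1.4996 + -0.036507·12.7755 = 0.1061  (Disney)
Σw_i=1.0000  μᵀw=0.1630
σ²=wᵀΣw=λ₁·μ_p+λ₂ = 0.381787·0.163 + -0.036507 = 0.025725 ≈ 0.0257


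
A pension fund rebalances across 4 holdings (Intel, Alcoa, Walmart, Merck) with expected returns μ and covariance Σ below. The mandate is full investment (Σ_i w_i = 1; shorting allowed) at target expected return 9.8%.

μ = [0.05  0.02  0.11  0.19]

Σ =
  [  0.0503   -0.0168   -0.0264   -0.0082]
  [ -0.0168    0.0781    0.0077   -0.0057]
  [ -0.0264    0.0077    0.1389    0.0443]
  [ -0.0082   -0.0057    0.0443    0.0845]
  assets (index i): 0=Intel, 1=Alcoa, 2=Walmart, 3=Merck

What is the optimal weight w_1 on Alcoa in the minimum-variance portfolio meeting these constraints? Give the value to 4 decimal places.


0.1883

g=Σ⁻¹μ = [1.8183  0.7780  0.3653  2.2859]
h=Σ⁻¹𝟙 = [32.9694  19.9183  8.5715  11.8836]
a=μᵀg=0.580988  b=𝟙ᵀg=5.247589  c=𝟙ᵀh=73.342834  D=ac−b²=15.074099
λ₁=(c·0.098−b)/D = (73.342834·0.098−5.247589)/15.074099 = 0.128698
λ₂=(a−b·0.098)/D = (0.580988−5.247589·0.098)/15.074099 = 0.004426
w* = 0.128698·g + 0.004426·h:
  w_0 = 0.128698·1.8183 + 0.004426·32.9694 = 0.3799  (Intel)
  w_1 = 0.128698·0.7780 + 0.004426·19.9183 = 0.1883  (Alcoa)
  w_2 = 0.128698·0.3653 + 0.004426·8.5715 = 0.0850  (Walmart)
  w_3 = 0.128698·2.2859 + 0.004426·11.8836 = 0.3468  (Merck)
Σw_i=1.0000  μᵀw=0.0980
σ²=wᵀΣw=λ₁·μ_p+λ₂ = 0.128698·0.098 + 0.004426 = 0.017039 ≈ 0.0170


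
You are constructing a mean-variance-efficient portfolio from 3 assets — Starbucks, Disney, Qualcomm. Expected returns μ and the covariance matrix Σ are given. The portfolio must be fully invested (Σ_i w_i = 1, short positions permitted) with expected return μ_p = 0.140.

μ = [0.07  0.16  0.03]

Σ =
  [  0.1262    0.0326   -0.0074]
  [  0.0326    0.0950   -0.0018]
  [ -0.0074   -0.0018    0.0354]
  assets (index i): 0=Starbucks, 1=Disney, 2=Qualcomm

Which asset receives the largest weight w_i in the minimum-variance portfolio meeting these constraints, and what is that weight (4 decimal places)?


u=Σ⁻¹μ = [0.1885  1.6379  0.9701]
v=Σ⁻¹𝟙 = [7.4948  8.5276  30.2489]
a=μᵀu=0.304363  b=𝟙ᵀu=2.796512  c=𝟙ᵀv=46.271254  D=ac−b²=6.262802
λ₁=(c·0.140−b)/D = (46.271254·0.140−2.796512)/6.262802 = 0.587830
λ₂=(a−b·0.140)/D = (0.304363−2.796512·0.140)/6.262802 = -0.013915
w* = 0.587830·u + -0.013915·v:
  w_0 = 0.587830·0.1885 + -0.013915·7.4948 = 0.0065  (Starbucks)
  w_1 = 0.587830·1.6379 + -0.013915·8.5276 = 0.8442  (Disney)
  w_2 = 0.587830·0.9701 + -0.013915·30.2489 = 0.1494  (Qualcomm)
Σw_i=1.0000  μᵀw=0.1400
σ²=wᵀΣw=λ₁·μ_p+λ₂ = 0.587830·0.140 + -0.013915 = 0.068381 ≈ 0.0684

Disney (0.8442)


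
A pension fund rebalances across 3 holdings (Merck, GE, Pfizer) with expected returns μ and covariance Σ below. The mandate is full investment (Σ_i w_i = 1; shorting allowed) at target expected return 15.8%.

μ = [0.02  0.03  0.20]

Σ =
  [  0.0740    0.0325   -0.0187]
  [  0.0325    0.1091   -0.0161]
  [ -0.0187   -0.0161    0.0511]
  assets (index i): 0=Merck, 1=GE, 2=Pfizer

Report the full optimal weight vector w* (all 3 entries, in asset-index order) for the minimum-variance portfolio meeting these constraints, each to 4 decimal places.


0.1547  0.0832  0.7620

p=Σ⁻¹μ = [1.1499  0.6000  4.5237]
q=Σ⁻¹𝟙 = [17.0599  8.2780  28.4207]
a=μᵀp=0.945748  b=𝟙ᵀp=6.273667  c=𝟙ᵀq=53.758512  D=ac−b²=11.483100
λ₁=(c·0.158−b)/D = (53.758512·0.158−6.273667)/11.483100 = 0.193343
λ₂=(a−b·0.158)/D = (0.945748−6.273667·0.158)/11.483100 = -0.003962
w* = 0.193343·p + -0.003962·q:
  w_0 = 0.193343·1.1499 + -0.003962·17.0599 = 0.1547  (Merck)
  w_1 = 0.193343·0.6000 + -0.003962·8.2780 = 0.0832  (GE)
  w_2 = 0.193343·4.5237 + -0.003962·28.4207 = 0.7620  (Pfizer)
Σw_i=1.0000  μᵀw=0.1580
σ²=wᵀΣw=λ₁·μ_p+λ₂ = 0.193343·0.158 + -0.003962 = 0.026587 ≈ 0.0266


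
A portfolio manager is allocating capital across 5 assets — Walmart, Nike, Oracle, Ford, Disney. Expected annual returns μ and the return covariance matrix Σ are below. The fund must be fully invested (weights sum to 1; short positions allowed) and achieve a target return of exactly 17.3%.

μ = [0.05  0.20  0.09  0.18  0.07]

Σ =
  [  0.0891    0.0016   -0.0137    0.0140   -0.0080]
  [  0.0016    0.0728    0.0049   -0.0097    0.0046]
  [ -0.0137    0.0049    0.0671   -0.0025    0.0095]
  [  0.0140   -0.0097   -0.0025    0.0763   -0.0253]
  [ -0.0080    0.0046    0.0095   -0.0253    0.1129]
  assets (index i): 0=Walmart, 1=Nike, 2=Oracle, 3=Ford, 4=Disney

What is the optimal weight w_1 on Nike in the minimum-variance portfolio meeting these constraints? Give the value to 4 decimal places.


g=Σ⁻¹μ = [0.2964  3.0058  1.1396  3.0943  1.1161]
h=Σ⁻¹𝟙 = [11.6758  13.9959  15.2509  17.1110  11.6656]
a=μᵀg=1.353633  b=𝟙ᵀg=8.652122  c=𝟙ᵀh=69.699197  D=ac−b²=19.487929
λ₁=(c·0.173−b)/D = (69.699197·0.173−8.652122)/19.487929 = 0.174767
λ₂=(a−b·0.173)/D = (1.353633−8.652122·0.173)/19.487929 = -0.007347
w* = 0.174767·g + -0.007347·h:
  w_0 = 0.174767·0.2964 + -0.007347·11.6758 = -0.0340  (Walmart)
  w_1 = 0.174767·3.0058 + -0.007347·13.9959 = 0.4225  (Nike)
  w_2 = 0.174767·1.1396 + -0.007347·15.2509 = 0.0871  (Oracle)
  w_3 = 0.174767·3.0943 + -0.007347·17.1110 = 0.4151  (Ford)
  w_4 = 0.174767·1.1161 + -0.007347·11.6656 = 0.1093  (Disney)
Σw_i=1.0000  μᵀw=0.1730
σ²=wᵀΣw=λ₁·μ_p+λ₂ = 0.174767·0.173 + -0.007347 = 0.022887 ≈ 0.0229

0.4225


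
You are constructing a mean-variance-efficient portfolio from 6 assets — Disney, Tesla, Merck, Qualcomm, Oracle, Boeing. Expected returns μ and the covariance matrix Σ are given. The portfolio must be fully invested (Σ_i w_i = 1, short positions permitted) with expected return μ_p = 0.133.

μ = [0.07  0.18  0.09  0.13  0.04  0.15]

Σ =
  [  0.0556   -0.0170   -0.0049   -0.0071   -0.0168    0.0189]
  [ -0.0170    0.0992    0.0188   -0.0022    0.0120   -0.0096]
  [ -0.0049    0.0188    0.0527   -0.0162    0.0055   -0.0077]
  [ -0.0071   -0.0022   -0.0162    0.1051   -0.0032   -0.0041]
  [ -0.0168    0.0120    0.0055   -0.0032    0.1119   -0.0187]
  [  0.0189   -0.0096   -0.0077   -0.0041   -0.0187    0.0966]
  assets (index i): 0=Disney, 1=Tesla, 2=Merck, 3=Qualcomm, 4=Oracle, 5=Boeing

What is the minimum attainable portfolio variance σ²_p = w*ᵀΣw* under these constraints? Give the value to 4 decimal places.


u=Σ⁻¹μ = [1.8497  1.8900  1.9389  1.7889  0.6792  1.7407]
v=Σ⁻¹𝟙 = [25.0637  9.9266  22.9447  15.7899  12.8680  11.4248]
a=μᵀu=1.165007  b=𝟙ᵀu=9.887397  c=𝟙ᵀv=98.017667  D=ac−b²=16.430678
λ₁=(c·0.133−b)/D = (98.017667·0.133−9.887397)/16.430678 = 0.191651
λ₂=(a−b·0.133)/D = (1.165007−9.887397·0.133)/16.430678 = -0.009130
w* = 0.191651·u + -0.009130·v:
  w_0 = 0.191651·1.8497 + -0.009130·25.0637 = 0.1257  (Disney)
  w_1 = 0.191651·1.8900 + -0.009130·9.9266 = 0.2716  (Tesla)
  w_2 = 0.191651·1.9389 + -0.009130·22.9447 = 0.1621  (Merck)
  w_3 = 0.191651·1.7889 + -0.009130·15.7899 = 0.1987  (Qualcomm)
  w_4 = 0.191651·0.6792 + -0.009130·12.8680 = 0.0127  (Oracle)
  w_5 = 0.191651·1.7407 + -0.009130·11.4248 = 0.2293  (Boeing)
Σw_i=1.0000  μᵀw=0.1330
σ²=wᵀΣw=λ₁·μ_p+λ₂ = 0.191651·0.133 + -0.009130 = 0.016359 ≈ 0.0164

0.0164


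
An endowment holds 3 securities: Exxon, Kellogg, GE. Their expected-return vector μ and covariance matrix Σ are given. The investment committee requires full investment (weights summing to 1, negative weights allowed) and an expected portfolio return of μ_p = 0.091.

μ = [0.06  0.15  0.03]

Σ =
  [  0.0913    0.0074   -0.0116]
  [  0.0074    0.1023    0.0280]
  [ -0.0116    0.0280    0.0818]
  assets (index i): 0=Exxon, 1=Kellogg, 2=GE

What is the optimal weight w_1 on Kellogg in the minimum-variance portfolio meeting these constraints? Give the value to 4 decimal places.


0.4202

p=Σ⁻¹μ = [0.5338  1.4416  -0.0510]
q=Σ⁻¹𝟙 = [12.0229  5.6193  12.0064]
a=μᵀp=0.246744  b=𝟙ᵀp=1.924457  c=𝟙ᵀq=29.648611  D=ac−b²=3.612073
λ₁=(c·0.091−b)/D = (29.648611·0.091−1.924457)/3.612073 = 0.214161
λ₂=(a−b·0.091)/D = (0.246744−1.924457·0.091)/3.612073 = 0.019827
w* = 0.214161·p + 0.019827·q:
  w_0 = 0.214161·0.5338 + 0.019827·12.0229 = 0.3527  (Exxon)
  w_1 = 0.214161·1.4416 + 0.019827·5.6193 = 0.4202  (Kellogg)
  w_2 = 0.214161·-0.0510 + 0.019827·12.0064 = 0.2271  (GE)
Σw_i=1.0000  μᵀw=0.0910
σ²=wᵀΣw=λ₁·μ_p+λ₂ = 0.214161·0.091 + 0.019827 = 0.039316 ≈ 0.0393


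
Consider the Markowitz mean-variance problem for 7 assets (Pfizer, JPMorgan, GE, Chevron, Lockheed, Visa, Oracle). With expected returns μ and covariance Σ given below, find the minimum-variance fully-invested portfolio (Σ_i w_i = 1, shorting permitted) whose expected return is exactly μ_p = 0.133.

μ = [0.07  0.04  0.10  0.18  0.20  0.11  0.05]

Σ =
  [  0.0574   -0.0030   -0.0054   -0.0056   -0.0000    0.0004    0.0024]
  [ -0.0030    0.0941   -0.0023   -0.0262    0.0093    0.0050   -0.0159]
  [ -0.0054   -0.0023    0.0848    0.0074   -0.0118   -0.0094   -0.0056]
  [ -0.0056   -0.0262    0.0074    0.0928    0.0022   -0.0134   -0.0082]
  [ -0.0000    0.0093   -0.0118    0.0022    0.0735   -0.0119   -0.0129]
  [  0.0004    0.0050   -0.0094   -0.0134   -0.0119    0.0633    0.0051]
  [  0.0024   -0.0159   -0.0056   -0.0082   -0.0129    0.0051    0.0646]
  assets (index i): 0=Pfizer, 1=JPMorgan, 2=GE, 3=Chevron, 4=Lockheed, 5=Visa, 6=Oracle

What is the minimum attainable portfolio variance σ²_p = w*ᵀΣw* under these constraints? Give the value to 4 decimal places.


p=Σ⁻¹μ = [1.6302  1.0951  2.0578  2.7131  3.6765  3.0510  1.9990]
q=Σ⁻¹𝟙 = [20.9860  18.5796  19.2186  20.9404  22.1141  23.5344  26.1553]
a=μᵀp=2.022921  b=𝟙ᵀp=16.222707  c=𝟙ᵀq=151.528396  D=ac−b²=43.353718
λ₁=(c·0.133−b)/D = (151.528396·0.133−16.222707)/43.353718 = 0.090663
λ₂=(a−b·0.133)/D = (2.022921−16.222707·0.133)/43.353718 = -0.003107
w* = 0.090663·p + -0.003107·q:
  w_0 = 0.090663·1.6302 + -0.003107·20.9860 = 0.0826  (Pfizer)
  w_1 = 0.090663·1.0951 + -0.003107·18.5796 = 0.0416  (JPMorgan)
  w_2 = 0.090663·2.0578 + -0.003107·19.2186 = 0.1269  (GE)
  w_3 = 0.090663·2.7131 + -0.003107·20.9404 = 0.1809  (Chevron)
  w_4 = 0.090663·3.6765 + -0.003107·22.1141 = 0.2646  (Lockheed)
  w_5 = 0.090663·3.0510 + -0.003107·23.5344 = 0.2035  (Visa)
  w_6 = 0.090663·1.9990 + -0.003107·26.1553 = 0.1000  (Oracle)
Σw_i=1.0000  μᵀw=0.1330
σ²=wᵀΣw=λ₁·μ_p+λ₂ = 0.090663·0.133 + -0.003107 = 0.008951 ≈ 0.0090

0.0090


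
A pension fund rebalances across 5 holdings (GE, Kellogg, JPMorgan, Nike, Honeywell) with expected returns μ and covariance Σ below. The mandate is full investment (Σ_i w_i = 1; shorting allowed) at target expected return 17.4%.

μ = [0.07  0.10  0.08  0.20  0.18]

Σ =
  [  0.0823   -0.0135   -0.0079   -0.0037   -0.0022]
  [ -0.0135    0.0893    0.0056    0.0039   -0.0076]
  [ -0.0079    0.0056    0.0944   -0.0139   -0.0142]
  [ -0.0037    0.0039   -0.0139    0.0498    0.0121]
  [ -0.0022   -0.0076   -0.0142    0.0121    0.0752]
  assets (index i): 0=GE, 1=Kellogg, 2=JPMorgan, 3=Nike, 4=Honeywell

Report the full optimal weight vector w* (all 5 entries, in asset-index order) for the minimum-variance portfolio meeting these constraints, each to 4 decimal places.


x=Σ⁻¹μ = [1.4699  1.2464  1.8243  3.9864  2.2656]
y=Σ⁻¹𝟙 = [17.2527  13.0913  16.6387  21.3784  14.8277]
a=μᵀx=1.578563  b=𝟙ᵀx=10.792573  c=𝟙ᵀy=83.188779  D=ac−b²=14.839117
λ₁=(c·0.174−b)/D = (83.188779·0.174−10.792573)/14.839117 = 0.248147
λ₂=(a−b·0.174)/D = (1.578563−10.792573·0.174)/14.839117 = -0.020173
w* = 0.248147·x + -0.020173·y:
  w_0 = 0.248147·1.4699 + -0.020173·17.2527 = 0.0167  (GE)
  w_1 = 0.248147·1.2464 + -0.020173·13.0913 = 0.0452  (Kellogg)
  w_2 = 0.248147·1.8243 + -0.020173·16.6387 = 0.1170  (JPMorgan)
  w_3 = 0.248147·3.9864 + -0.020173·21.3784 = 0.5579  (Nike)
  w_4 = 0.248147·2.2656 + -0.020173·14.8277 = 0.2631  (Honeywell)
Σw_i=1.0000  μᵀw=0.1740
σ²=wᵀΣw=λ₁·μ_p+λ₂ = 0.248147·0.174 + -0.020173 = 0.023005 ≈ 0.0230

0.0167  0.0452  0.1170  0.5579  0.2631


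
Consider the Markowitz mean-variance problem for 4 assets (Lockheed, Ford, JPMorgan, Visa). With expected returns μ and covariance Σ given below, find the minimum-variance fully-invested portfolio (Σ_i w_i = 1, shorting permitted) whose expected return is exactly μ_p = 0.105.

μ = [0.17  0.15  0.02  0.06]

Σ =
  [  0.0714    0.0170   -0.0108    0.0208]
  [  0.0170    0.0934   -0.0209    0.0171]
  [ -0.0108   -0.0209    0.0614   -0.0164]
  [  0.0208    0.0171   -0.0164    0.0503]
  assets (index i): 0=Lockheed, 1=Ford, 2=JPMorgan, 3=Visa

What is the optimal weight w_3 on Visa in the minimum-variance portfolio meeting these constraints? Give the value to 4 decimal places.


g=Σ⁻¹μ = [2.1625  1.4548  1.2586  0.2144]
h=Σ⁻¹𝟙 = [9.3100  11.2758  27.4072  21.1335]
a=μᵀg=0.623874  b=𝟙ᵀg=5.090217  c=𝟙ᵀh=69.126424  D=ac−b²=17.215873
λ₁=(c·0.105−b)/D = (69.126424·0.105−5.090217)/17.215873 = 0.125934
λ₂=(a−b·0.105)/D = (0.623874−5.090217·0.105)/17.215873 = 0.005193
w* = 0.125934·g + 0.005193·h:
  w_0 = 0.125934·2.1625 + 0.005193·9.3100 = 0.3207  (Lockheed)
  w_1 = 0.125934·1.4548 + 0.005193·11.2758 = 0.2418  (Ford)
  w_2 = 0.125934·1.2586 + 0.005193·27.4072 = 0.3008  (JPMorgan)
  w_3 = 0.125934·0.2144 + 0.005193·21.1335 = 0.1367  (Visa)
Σw_i=1.0000  μᵀw=0.1050
σ²=wᵀΣw=λ₁·μ_p+λ₂ = 0.125934·0.105 + 0.005193 = 0.018416 ≈ 0.0184

0.1367


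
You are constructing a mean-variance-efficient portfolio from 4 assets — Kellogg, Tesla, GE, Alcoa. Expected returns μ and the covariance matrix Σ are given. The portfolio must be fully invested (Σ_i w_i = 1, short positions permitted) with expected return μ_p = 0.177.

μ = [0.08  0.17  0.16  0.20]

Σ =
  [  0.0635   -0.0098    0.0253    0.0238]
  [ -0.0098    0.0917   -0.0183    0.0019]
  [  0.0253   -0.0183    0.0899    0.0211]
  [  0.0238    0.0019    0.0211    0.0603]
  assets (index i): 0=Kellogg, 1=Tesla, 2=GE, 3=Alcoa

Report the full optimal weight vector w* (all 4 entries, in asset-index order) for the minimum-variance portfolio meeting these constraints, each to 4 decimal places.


u=Σ⁻¹μ = [-0.0680  2.1074  1.5892  2.7211]
v=Σ⁻¹𝟙 = [11.1110  13.6544  8.7311  8.7129]
a=μᵀu=1.151306  b=𝟙ᵀu=6.349693  c=𝟙ᵀv=42.209461  D=ac−b²=8.277419
λ₁=(c·0.177−b)/D = (42.209461·0.177−6.349693)/8.277419 = 0.135475
λ₂=(a−b·0.177)/D = (1.151306−6.349693·0.177)/8.277419 = 0.003311
w* = 0.135475·u + 0.003311·v:
  w_0 = 0.135475·-0.0680 + 0.003311·11.1110 = 0.0276  (Kellogg)
  w_1 = 0.135475·2.1074 + 0.003311·13.6544 = 0.3307  (Tesla)
  w_2 = 0.135475·1.5892 + 0.003311·8.7311 = 0.2442  (GE)
  w_3 = 0.135475·2.7211 + 0.003311·8.7129 = 0.3975  (Alcoa)
Σw_i=1.0000  μᵀw=0.1770
σ²=wᵀΣw=λ₁·μ_p+λ₂ = 0.135475·0.177 + 0.003311 = 0.027291 ≈ 0.0273

0.0276  0.3307  0.2442  0.3975


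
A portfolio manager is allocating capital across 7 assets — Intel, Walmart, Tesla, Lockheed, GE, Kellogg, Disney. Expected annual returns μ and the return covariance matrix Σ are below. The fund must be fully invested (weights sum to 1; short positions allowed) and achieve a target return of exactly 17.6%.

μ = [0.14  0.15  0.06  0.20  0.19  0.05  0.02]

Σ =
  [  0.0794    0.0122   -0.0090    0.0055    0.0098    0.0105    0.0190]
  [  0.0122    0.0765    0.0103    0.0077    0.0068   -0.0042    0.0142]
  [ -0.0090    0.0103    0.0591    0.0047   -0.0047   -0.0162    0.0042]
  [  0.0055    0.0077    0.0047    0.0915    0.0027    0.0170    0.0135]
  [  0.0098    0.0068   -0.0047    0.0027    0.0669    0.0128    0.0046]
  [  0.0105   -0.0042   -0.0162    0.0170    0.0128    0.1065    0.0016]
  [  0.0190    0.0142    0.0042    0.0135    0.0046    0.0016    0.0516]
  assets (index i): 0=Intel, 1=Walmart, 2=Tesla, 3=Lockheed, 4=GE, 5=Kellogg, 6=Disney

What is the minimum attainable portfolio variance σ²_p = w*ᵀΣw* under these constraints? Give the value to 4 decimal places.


0.0228

g=Σ⁻¹μ = [1.5708  1.3818  1.1352  2.0661  2.5789  -0.0765  -1.4315]
h=Σ⁻¹𝟙 = [8.3338  6.1431  19.4640  5.3048  11.7567  9.3563  10.3103]
a=μᵀg=1.366055  b=𝟙ᵀg=7.224798  c=𝟙ᵀh=70.669055  D=ac−b²=44.340100
λ₁=(c·0.176−b)/D = (70.669055·0.176−7.224798)/44.340100 = 0.117568
λ₂=(a−b·0.176)/D = (1.366055−7.224798·0.176)/44.340100 = 0.002131
w* = 0.117568·g + 0.002131·h:
  w_0 = 0.117568·1.5708 + 0.002131·8.3338 = 0.2024  (Intel)
  w_1 = 0.117568·1.3818 + 0.002131·6.1431 = 0.1755  (Walmart)
  w_2 = 0.117568·1.1352 + 0.002131·19.4640 = 0.1749  (Tesla)
  w_3 = 0.117568·2.0661 + 0.002131·5.3048 = 0.2542  (Lockheed)
  w_4 = 0.117568·2.5789 + 0.002131·11.7567 = 0.3283  (GE)
  w_5 = 0.117568·-0.0765 + 0.002131·9.3563 = 0.0109  (Kellogg)
  w_6 = 0.117568·-1.4315 + 0.002131·10.3103 = -0.1463  (Disney)
Σw_i=1.0000  μᵀw=0.1760
σ²=wᵀΣw=λ₁·μ_p+λ₂ = 0.117568·0.176 + 0.002131 = 0.022823 ≈ 0.0228


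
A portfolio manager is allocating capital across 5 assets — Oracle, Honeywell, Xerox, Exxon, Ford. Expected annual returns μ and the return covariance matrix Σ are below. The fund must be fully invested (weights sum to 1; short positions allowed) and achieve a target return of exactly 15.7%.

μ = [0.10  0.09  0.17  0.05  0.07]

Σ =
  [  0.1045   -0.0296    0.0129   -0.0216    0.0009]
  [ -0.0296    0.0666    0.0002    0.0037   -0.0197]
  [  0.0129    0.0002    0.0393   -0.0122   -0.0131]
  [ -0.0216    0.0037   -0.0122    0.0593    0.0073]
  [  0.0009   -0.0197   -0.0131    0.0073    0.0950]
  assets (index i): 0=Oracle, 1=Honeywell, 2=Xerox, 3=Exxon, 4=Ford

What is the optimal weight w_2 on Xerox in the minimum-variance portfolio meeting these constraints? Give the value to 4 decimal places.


p=Σ⁻¹μ = [1.4075  2.3684  5.0690  2.0346  1.7573]
q=Σ⁻¹𝟙 = [18.4148  27.1218  33.6907  26.5223  18.5838]
a=μᵀp=1.440383  b=𝟙ᵀp=12.636844  c=𝟙ᵀq=124.333442  D=ac−b²=19.397877
λ₁=(c·0.157−b)/D = (124.333442·0.157−12.636844)/19.397877 = 0.354859
λ₂=(a−b·0.157)/D = (1.440383−12.636844·0.157)/19.397877 = -0.028024
w* = 0.354859·p + -0.028024·q:
  w_0 = 0.354859·1.4075 + -0.028024·18.4148 = -0.0166  (Oracle)
  w_1 = 0.354859·2.3684 + -0.028024·27.1218 = 0.0804  (Honeywell)
  w_2 = 0.354859·5.0690 + -0.028024·33.6907 = 0.8546  (Xerox)
  w_3 = 0.354859·2.0346 + -0.028024·26.5223 = -0.0213  (Exxon)
  w_4 = 0.354859·1.7573 + -0.028024·18.5838 = 0.1028  (Ford)
Σw_i=1.0000  μᵀw=0.1570
σ²=wᵀΣw=λ₁·μ_p+λ₂ = 0.354859·0.157 + -0.028024 = 0.027689 ≈ 0.0277

0.8546


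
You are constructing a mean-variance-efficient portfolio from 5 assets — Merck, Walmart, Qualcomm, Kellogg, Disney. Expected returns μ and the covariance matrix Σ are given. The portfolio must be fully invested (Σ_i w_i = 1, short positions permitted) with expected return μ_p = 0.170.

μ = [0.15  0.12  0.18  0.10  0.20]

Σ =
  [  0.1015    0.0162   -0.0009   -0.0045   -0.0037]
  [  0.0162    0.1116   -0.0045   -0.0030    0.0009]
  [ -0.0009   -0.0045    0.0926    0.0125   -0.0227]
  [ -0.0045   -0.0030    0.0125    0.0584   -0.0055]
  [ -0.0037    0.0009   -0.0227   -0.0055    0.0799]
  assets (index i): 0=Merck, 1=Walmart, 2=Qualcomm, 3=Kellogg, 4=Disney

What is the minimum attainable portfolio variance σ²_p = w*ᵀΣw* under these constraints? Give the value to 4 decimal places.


p=Σ⁻¹μ = [1.5432  0.9736  2.6234  1.6420  3.4220]
q=Σ⁻¹𝟙 = [10.0483  8.3579  13.3676  17.1482  17.8650]
a=μᵀp=1.669117  b=𝟙ᵀp=10.204174  c=𝟙ᵀq=66.786935  D=ac−b²=7.350047
λ₁=(c·0.170−b)/D = (66.786935·0.170−10.204174)/7.350047 = 0.156408
λ₂=(a−b·0.170)/D = (1.669117−10.204174·0.170)/7.350047 = -0.008924
w* = 0.156408·p + -0.008924·q:
  w_0 = 0.156408·1.5432 + -0.008924·10.0483 = 0.1517  (Merck)
  w_1 = 0.156408·0.9736 + -0.008924·8.3579 = 0.0777  (Walmart)
  w_2 = 0.156408·2.6234 + -0.008924·13.3676 = 0.2910  (Qualcomm)
  w_3 = 0.156408·1.6420 + -0.008924·17.1482 = 0.1038  (Kellogg)
  w_4 = 0.156408·3.4220 + -0.008924·17.8650 = 0.3758  (Disney)
Σw_i=1.0000  μᵀw=0.1700
σ²=wᵀΣw=λ₁·μ_p+λ₂ = 0.156408·0.170 + -0.008924 = 0.017665 ≈ 0.0177

0.0177


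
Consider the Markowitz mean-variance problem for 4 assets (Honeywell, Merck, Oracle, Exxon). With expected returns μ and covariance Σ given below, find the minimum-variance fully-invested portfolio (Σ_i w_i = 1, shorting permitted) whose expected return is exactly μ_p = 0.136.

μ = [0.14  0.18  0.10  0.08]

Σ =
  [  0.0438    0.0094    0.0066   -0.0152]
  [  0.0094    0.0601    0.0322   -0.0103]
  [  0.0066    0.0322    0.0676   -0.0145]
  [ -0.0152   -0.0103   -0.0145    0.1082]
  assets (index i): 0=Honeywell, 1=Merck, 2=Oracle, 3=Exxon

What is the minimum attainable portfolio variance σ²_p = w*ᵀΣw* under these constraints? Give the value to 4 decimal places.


p=Σ⁻¹μ = [3.1014  2.6341  0.2343  1.4572]
q=Σ⁻¹𝟙 = [24.3504  9.4368  11.1498  15.0554]
a=μᵀp=1.048351  b=𝟙ᵀp=7.427100  c=𝟙ᵀq=59.992450  D=ac−b²=7.731347
λ₁=(c·0.136−b)/D = (59.992450·0.136−7.427100)/7.731347 = 0.094663
λ₂=(a−b·0.136)/D = (1.048351−7.427100·0.136)/7.731347 = 0.004949
w* = 0.094663·p + 0.004949·q:
  w_0 = 0.094663·3.1014 + 0.004949·24.3504 = 0.4141  (Honeywell)
  w_1 = 0.094663·2.6341 + 0.004949·9.4368 = 0.2961  (Merck)
  w_2 = 0.094663·0.2343 + 0.004949·11.1498 = 0.0774  (Oracle)
  w_3 = 0.094663·1.4572 + 0.004949·15.0554 = 0.2125  (Exxon)
Σw_i=1.0000  μᵀw=0.1360
σ²=wᵀΣw=λ₁·μ_p+λ₂ = 0.094663·0.136 + 0.004949 = 0.017824 ≈ 0.0178

0.0178


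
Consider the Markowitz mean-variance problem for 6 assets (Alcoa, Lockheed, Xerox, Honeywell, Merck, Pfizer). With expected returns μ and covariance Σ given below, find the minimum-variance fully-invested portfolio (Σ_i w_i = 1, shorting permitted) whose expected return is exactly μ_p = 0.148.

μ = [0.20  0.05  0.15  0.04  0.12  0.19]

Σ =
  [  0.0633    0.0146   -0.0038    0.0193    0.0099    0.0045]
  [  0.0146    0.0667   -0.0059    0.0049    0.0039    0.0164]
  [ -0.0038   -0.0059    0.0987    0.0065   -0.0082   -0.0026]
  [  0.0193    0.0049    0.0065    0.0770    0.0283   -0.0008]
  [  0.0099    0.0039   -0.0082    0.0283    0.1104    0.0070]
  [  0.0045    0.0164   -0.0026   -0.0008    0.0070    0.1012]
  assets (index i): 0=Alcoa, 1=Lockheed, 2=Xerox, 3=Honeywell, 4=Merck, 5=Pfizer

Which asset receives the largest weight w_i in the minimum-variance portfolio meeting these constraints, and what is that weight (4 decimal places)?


Alcoa (0.2796)

u=Σ⁻¹μ = [3.2831  -0.2373  1.8163  -0.8026  1.0313  1.7389]
v=Σ⁻¹𝟙 = [10.4489  11.0239  11.5076  6.3955  6.4695  7.5290]
a=μᵀu=1.339258  b=𝟙ᵀu=6.829796  c=𝟙ᵀv=53.374484  D=ac−b²=24.836076
λ₁=(c·0.148−b)/D = (53.374484·0.148−6.829796)/24.836076 = 0.043068
λ₂=(a−b·0.148)/D = (1.339258−6.829796·0.148)/24.836076 = 0.013225
w* = 0.043068·u + 0.013225·v:
  w_0 = 0.043068·3.2831 + 0.013225·10.4489 = 0.2796  (Alcoa)
  w_1 = 0.043068·-0.2373 + 0.013225·11.0239 = 0.1356  (Lockheed)
  w_2 = 0.043068·1.8163 + 0.013225·11.5076 = 0.2304  (Xerox)
  w_3 = 0.043068·-0.8026 + 0.013225·6.3955 = 0.0500  (Honeywell)
  w_4 = 0.043068·1.0313 + 0.013225·6.4695 = 0.1300  (Merck)
  w_5 = 0.043068·1.7389 + 0.013225·7.5290 = 0.1745  (Pfizer)
Σw_i=1.0000  μᵀw=0.1480
σ²=wᵀΣw=λ₁·μ_p+λ₂ = 0.043068·0.148 + 0.013225 = 0.019599 ≈ 0.0196


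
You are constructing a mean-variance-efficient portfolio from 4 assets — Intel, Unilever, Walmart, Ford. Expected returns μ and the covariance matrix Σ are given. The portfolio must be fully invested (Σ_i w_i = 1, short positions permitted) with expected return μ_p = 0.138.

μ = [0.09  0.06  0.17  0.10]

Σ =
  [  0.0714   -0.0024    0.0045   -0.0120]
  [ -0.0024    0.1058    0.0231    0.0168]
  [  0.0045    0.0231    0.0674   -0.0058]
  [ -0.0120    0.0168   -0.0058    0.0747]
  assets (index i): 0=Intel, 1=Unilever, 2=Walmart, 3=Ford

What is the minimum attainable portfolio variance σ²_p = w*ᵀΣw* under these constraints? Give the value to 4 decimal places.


u=Σ⁻¹μ = [1.3901  -0.2781  2.6825  1.8328]
v=Σ⁻¹𝟙 = [15.9852  4.2770  13.6853  16.0555]
a=μᵀu=0.747728  b=𝟙ᵀu=5.627343  c=𝟙ᵀv=50.003008  D=ac−b²=5.721686
λ₁=(c·0.138−b)/D = (50.003008·0.138−5.627343)/5.721686 = 0.222500
λ₂=(a−b·0.138)/D = (0.747728−5.627343·0.138)/5.721686 = -0.005041
w* = 0.222500·u + -0.005041·v:
  w_0 = 0.222500·1.3901 + -0.005041·15.9852 = 0.2287  (Intel)
  w_1 = 0.222500·-0.2781 + -0.005041·4.2770 = -0.0834  (Unilever)
  w_2 = 0.222500·2.6825 + -0.005041·13.6853 = 0.5279  (Walmart)
  w_3 = 0.222500·1.8328 + -0.005041·16.0555 = 0.3269  (Ford)
Σw_i=1.0000  μᵀw=0.1380
σ²=wᵀΣw=λ₁·μ_p+λ₂ = 0.222500·0.138 + -0.005041 = 0.025664 ≈ 0.0257

0.0257


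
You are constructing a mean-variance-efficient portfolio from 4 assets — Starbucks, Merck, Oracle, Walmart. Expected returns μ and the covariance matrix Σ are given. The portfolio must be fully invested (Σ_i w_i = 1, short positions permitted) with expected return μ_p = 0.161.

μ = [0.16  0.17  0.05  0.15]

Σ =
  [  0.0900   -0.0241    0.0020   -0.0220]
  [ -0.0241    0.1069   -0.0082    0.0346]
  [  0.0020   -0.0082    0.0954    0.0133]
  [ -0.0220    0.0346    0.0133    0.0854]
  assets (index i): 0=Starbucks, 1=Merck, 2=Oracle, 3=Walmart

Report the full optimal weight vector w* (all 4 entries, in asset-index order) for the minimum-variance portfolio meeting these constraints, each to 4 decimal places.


p=Σ⁻¹μ = [2.6305  1.6608  0.3743  1.7029]
q=Σ⁻¹𝟙 = [16.1763  10.4579  9.6283  10.1403]
a=μᵀp=0.977364  b=𝟙ᵀp=6.368496  c=𝟙ᵀq=46.402680  D=ac−b²=4.794584
λ₁=(c·0.161−b)/D = (46.402680·0.161−6.368496)/4.794584 = 0.229913
λ₂=(a−b·0.161)/D = (0.977364−6.368496·0.161)/4.794584 = -0.010004
w* = 0.229913·p + -0.010004·q:
  w_0 = 0.229913·2.6305 + -0.010004·16.1763 = 0.4430  (Starbucks)
  w_1 = 0.229913·1.6608 + -0.010004·10.4579 = 0.2772  (Merck)
  w_2 = 0.229913·0.3743 + -0.010004·9.6283 = -0.0103  (Oracle)
  w_3 = 0.229913·1.7029 + -0.010004·10.1403 = 0.2901  (Walmart)
Σw_i=1.0000  μᵀw=0.1610
σ²=wᵀΣw=λ₁·μ_p+λ₂ = 0.229913·0.161 + -0.010004 = 0.027012 ≈ 0.0270

0.4430  0.2772  -0.0103  0.2901


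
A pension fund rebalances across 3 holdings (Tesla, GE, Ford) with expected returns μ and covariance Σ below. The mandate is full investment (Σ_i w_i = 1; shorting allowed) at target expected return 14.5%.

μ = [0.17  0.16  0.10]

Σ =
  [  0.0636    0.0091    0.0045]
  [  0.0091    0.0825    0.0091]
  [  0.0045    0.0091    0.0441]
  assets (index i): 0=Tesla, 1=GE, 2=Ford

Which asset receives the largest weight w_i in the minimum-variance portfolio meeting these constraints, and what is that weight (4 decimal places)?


Tesla (0.4155)

g=Σ⁻¹μ = [2.3377  1.4917  1.7212]
h=Σ⁻¹𝟙 = [13.1196  8.5143  19.5801]
a=μᵀg=0.808206  b=𝟙ᵀg=5.550640  c=𝟙ᵀh=41.214048  D=ac−b²=2.499856
λ₁=(c·0.145−b)/D = (41.214048·0.145−5.550640)/2.499856 = 0.170169
λ₂=(a−b·0.145)/D = (0.808206−5.550640·0.145)/2.499856 = 0.001346
w* = 0.170169·g + 0.001346·h:
  w_0 = 0.170169·2.3377 + 0.001346·13.1196 = 0.4155  (Tesla)
  w_1 = 0.170169·1.4917 + 0.001346·8.5143 = 0.2653  (GE)
  w_2 = 0.170169·1.7212 + 0.001346·19.5801 = 0.3192  (Ford)
Σw_i=1.0000  μᵀw=0.1450
σ²=wᵀΣw=λ₁·μ_p+λ₂ = 0.170169·0.145 + 0.001346 = 0.026020 ≈ 0.0260


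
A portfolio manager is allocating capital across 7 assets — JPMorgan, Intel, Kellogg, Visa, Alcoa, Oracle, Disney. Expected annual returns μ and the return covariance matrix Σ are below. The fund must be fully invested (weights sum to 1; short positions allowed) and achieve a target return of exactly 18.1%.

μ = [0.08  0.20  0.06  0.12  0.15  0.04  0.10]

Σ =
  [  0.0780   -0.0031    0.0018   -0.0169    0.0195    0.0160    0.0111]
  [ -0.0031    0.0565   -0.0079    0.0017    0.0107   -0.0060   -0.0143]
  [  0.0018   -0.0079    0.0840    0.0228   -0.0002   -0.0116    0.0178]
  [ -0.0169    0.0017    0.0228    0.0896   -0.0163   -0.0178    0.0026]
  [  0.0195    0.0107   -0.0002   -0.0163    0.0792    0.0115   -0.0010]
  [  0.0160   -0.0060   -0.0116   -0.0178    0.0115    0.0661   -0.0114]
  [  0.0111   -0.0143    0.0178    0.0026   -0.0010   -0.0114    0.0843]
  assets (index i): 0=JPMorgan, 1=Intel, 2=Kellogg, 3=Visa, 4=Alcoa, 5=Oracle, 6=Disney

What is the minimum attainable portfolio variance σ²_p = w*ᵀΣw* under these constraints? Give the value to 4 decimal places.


0.0289

p=Σ⁻¹μ = [0.6563  3.9335  0.4013  1.7677  1.3819  1.4262  1.8371]
q=Σ⁻¹𝟙 = [8.1536  23.9370  9.7165  15.1460  7.4576  22.4803  15.4590]
a=μᵀp=1.523438  b=𝟙ᵀp=11.403929  c=𝟙ᵀq=102.349856  D=ac−b²=25.874106
λ₁=(c·0.181−b)/D = (102.349856·0.181−11.403929)/25.874106 = 0.275233
λ₂=(a−b·0.181)/D = (1.523438−11.403929·0.181)/25.874106 = -0.020896
w* = 0.275233·p + -0.020896·q:
  w_0 = 0.275233·0.6563 + -0.020896·8.1536 = 0.0102  (JPMorgan)
  w_1 = 0.275233·3.9335 + -0.020896·23.9370 = 0.5824  (Intel)
  w_2 = 0.275233·0.4013 + -0.020896·9.7165 = -0.0926  (Kellogg)
  w_3 = 0.275233·1.7677 + -0.020896·15.1460 = 0.1700  (Visa)
  w_4 = 0.275233·1.3819 + -0.020896·7.4576 = 0.2245  (Alcoa)
  w_5 = 0.275233·1.4262 + -0.020896·22.4803 = -0.0772  (Oracle)
  w_6 = 0.275233·1.8371 + -0.020896·15.4590 = 0.1826  (Disney)
Σw_i=1.0000  μᵀw=0.1810
σ²=wᵀΣw=λ₁·μ_p+λ₂ = 0.275233·0.181 + -0.020896 = 0.028921 ≈ 0.0289
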